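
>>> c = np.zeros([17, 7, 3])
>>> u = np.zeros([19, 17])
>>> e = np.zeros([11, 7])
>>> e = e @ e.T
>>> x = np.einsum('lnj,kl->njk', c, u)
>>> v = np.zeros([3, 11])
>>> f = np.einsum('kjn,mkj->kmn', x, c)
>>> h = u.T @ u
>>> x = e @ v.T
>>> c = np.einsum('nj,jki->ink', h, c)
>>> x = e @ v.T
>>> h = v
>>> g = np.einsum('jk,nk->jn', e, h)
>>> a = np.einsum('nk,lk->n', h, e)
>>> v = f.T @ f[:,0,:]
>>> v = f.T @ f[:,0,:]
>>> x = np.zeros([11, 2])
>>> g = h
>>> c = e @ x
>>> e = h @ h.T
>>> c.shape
(11, 2)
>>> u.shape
(19, 17)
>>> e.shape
(3, 3)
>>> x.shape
(11, 2)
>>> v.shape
(19, 17, 19)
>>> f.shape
(7, 17, 19)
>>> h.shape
(3, 11)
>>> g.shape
(3, 11)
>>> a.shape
(3,)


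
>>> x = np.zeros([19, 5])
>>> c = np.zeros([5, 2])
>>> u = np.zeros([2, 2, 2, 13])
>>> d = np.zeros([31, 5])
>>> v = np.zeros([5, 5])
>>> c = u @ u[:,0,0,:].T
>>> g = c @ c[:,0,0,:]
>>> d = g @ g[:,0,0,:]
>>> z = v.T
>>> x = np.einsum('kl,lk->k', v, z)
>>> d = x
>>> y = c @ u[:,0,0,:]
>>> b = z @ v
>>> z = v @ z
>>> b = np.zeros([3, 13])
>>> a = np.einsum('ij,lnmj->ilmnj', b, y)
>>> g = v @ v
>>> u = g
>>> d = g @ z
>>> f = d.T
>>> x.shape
(5,)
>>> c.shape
(2, 2, 2, 2)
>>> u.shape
(5, 5)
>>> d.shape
(5, 5)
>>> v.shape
(5, 5)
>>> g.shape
(5, 5)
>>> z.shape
(5, 5)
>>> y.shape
(2, 2, 2, 13)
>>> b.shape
(3, 13)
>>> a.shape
(3, 2, 2, 2, 13)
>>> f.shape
(5, 5)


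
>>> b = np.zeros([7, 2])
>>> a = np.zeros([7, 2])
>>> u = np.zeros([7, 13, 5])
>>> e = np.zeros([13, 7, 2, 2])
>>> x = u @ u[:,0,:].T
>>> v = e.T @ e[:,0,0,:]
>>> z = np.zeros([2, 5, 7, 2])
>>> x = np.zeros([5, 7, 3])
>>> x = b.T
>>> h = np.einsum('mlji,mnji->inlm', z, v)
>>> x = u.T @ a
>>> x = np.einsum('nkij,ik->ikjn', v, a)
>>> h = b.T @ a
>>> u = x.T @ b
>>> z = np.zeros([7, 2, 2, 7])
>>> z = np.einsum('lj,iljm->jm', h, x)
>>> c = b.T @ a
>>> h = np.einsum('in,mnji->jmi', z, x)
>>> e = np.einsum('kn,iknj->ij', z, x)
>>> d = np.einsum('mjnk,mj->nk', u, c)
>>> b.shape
(7, 2)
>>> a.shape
(7, 2)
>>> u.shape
(2, 2, 2, 2)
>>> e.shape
(7, 2)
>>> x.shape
(7, 2, 2, 2)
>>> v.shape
(2, 2, 7, 2)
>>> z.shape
(2, 2)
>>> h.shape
(2, 7, 2)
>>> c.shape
(2, 2)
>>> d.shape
(2, 2)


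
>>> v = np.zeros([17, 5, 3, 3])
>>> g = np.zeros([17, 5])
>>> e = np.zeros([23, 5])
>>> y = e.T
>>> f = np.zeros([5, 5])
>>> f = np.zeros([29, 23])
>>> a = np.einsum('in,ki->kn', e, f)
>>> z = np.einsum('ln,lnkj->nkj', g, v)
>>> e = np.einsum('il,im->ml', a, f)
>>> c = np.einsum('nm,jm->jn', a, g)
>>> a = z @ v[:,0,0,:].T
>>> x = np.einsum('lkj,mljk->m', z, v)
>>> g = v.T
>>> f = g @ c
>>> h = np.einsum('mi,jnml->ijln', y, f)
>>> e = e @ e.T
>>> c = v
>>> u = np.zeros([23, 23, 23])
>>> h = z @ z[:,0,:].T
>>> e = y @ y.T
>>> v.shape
(17, 5, 3, 3)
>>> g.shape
(3, 3, 5, 17)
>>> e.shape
(5, 5)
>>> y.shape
(5, 23)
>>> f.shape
(3, 3, 5, 29)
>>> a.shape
(5, 3, 17)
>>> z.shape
(5, 3, 3)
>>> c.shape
(17, 5, 3, 3)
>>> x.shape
(17,)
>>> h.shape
(5, 3, 5)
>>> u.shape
(23, 23, 23)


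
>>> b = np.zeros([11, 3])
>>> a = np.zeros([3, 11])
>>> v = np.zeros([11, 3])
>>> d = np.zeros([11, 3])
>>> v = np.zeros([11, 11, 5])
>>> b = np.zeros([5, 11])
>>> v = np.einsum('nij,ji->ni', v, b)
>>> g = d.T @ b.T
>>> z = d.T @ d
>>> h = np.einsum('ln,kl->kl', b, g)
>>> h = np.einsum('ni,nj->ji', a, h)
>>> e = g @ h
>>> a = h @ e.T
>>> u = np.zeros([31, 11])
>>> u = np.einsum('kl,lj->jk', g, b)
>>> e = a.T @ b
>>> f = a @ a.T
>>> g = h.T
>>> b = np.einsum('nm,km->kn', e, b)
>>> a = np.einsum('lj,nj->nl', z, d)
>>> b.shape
(5, 3)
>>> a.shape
(11, 3)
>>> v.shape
(11, 11)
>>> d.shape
(11, 3)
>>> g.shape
(11, 5)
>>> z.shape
(3, 3)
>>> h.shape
(5, 11)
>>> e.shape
(3, 11)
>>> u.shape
(11, 3)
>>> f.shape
(5, 5)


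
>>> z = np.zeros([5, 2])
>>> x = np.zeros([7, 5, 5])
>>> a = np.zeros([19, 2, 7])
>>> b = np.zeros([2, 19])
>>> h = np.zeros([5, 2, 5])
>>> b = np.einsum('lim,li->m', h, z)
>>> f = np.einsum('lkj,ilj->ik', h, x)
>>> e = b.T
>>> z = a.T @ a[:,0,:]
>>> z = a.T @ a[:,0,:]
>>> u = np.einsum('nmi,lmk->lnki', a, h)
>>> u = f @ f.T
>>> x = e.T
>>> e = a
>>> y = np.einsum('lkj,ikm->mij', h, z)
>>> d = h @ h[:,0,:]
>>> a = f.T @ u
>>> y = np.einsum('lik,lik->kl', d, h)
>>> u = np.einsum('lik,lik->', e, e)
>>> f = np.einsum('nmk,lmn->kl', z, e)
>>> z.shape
(7, 2, 7)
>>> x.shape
(5,)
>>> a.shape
(2, 7)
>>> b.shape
(5,)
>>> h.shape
(5, 2, 5)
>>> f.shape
(7, 19)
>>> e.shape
(19, 2, 7)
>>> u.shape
()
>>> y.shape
(5, 5)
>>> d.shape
(5, 2, 5)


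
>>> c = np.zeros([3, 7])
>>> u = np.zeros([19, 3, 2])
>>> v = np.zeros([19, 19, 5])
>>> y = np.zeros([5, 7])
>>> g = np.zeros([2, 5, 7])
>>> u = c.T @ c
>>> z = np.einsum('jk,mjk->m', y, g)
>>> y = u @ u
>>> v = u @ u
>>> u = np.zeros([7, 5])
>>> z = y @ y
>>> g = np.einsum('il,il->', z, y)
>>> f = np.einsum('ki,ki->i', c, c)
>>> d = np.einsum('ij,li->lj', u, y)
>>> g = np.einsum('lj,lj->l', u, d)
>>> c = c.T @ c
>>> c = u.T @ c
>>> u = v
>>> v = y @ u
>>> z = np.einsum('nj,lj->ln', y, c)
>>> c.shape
(5, 7)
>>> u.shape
(7, 7)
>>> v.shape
(7, 7)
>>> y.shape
(7, 7)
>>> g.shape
(7,)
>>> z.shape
(5, 7)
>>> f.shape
(7,)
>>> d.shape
(7, 5)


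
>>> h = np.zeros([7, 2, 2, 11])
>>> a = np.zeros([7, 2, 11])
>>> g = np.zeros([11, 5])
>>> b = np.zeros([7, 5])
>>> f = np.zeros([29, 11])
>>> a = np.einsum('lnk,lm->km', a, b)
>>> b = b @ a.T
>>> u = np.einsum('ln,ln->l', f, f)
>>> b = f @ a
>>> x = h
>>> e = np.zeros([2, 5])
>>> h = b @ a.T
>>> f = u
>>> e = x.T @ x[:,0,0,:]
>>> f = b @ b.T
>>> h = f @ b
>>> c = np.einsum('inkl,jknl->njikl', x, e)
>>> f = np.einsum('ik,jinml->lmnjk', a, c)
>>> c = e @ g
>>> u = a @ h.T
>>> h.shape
(29, 5)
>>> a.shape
(11, 5)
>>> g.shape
(11, 5)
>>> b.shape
(29, 5)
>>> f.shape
(11, 2, 7, 2, 5)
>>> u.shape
(11, 29)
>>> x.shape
(7, 2, 2, 11)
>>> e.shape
(11, 2, 2, 11)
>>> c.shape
(11, 2, 2, 5)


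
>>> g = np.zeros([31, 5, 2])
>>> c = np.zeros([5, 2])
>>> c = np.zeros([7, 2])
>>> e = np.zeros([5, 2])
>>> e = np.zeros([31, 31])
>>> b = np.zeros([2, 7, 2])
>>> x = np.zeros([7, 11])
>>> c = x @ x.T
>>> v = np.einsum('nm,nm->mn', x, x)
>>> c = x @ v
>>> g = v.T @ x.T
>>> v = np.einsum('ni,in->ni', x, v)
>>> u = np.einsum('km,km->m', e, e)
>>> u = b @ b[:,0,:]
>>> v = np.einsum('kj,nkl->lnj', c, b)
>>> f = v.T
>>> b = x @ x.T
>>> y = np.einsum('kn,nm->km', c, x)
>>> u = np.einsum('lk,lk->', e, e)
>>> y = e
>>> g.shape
(7, 7)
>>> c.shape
(7, 7)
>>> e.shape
(31, 31)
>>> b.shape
(7, 7)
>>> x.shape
(7, 11)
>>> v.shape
(2, 2, 7)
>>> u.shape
()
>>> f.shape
(7, 2, 2)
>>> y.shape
(31, 31)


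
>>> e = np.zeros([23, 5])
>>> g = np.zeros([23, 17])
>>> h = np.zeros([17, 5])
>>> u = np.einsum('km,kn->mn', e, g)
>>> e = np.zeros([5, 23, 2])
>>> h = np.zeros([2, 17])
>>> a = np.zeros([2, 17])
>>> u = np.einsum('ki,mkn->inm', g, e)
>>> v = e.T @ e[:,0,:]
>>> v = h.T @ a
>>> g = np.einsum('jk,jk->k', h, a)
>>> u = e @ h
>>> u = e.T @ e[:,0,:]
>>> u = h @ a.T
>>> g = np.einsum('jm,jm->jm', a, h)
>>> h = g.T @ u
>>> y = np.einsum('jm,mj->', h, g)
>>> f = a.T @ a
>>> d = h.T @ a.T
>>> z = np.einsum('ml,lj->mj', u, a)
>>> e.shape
(5, 23, 2)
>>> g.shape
(2, 17)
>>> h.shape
(17, 2)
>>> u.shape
(2, 2)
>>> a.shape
(2, 17)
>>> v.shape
(17, 17)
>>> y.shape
()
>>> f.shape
(17, 17)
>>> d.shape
(2, 2)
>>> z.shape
(2, 17)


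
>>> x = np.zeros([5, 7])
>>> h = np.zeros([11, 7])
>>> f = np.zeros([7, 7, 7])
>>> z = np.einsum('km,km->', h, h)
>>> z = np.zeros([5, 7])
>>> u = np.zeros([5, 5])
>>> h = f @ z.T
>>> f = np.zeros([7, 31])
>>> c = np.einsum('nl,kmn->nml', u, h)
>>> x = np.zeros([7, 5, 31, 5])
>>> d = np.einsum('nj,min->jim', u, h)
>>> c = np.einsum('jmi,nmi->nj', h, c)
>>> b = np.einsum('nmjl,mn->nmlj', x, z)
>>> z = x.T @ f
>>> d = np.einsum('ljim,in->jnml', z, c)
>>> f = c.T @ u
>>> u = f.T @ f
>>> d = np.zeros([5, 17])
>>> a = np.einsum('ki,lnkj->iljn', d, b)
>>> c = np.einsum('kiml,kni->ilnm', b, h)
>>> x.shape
(7, 5, 31, 5)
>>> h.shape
(7, 7, 5)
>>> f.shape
(7, 5)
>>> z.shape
(5, 31, 5, 31)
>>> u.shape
(5, 5)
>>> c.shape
(5, 31, 7, 5)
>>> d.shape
(5, 17)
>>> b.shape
(7, 5, 5, 31)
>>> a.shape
(17, 7, 31, 5)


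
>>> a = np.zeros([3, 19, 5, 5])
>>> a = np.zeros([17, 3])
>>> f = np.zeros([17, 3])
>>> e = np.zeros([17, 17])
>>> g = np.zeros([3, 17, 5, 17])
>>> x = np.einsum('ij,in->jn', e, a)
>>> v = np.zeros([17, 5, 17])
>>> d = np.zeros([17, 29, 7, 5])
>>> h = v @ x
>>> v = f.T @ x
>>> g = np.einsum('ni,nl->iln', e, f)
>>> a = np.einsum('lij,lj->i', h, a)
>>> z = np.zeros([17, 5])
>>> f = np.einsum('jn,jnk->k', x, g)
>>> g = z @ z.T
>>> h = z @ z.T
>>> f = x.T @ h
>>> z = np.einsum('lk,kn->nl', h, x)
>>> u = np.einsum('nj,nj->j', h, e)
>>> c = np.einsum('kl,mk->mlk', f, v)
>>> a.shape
(5,)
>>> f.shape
(3, 17)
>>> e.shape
(17, 17)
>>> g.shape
(17, 17)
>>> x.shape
(17, 3)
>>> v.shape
(3, 3)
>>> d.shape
(17, 29, 7, 5)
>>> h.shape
(17, 17)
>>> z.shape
(3, 17)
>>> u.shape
(17,)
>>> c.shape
(3, 17, 3)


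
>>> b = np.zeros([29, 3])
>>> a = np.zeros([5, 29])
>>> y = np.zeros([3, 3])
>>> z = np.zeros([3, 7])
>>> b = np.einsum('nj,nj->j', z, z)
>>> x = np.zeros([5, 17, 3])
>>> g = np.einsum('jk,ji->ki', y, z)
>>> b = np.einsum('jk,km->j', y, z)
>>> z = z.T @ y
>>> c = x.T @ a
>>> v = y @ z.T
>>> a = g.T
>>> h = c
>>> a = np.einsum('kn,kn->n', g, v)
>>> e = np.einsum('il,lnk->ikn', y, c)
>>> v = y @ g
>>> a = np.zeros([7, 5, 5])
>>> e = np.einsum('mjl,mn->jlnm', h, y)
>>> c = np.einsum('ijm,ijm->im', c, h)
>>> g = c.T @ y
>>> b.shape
(3,)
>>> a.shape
(7, 5, 5)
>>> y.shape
(3, 3)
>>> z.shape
(7, 3)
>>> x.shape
(5, 17, 3)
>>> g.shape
(29, 3)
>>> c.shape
(3, 29)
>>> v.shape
(3, 7)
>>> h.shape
(3, 17, 29)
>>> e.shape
(17, 29, 3, 3)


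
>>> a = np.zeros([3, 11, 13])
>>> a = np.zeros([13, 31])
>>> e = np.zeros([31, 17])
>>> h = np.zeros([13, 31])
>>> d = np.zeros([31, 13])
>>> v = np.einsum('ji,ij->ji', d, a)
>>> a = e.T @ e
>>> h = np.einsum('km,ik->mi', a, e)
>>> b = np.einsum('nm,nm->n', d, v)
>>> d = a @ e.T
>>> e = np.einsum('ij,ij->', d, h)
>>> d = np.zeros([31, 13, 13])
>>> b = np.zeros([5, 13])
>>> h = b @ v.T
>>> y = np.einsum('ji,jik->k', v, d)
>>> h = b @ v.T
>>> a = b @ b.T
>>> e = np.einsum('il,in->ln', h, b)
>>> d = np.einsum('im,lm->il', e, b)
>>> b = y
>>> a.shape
(5, 5)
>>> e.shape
(31, 13)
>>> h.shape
(5, 31)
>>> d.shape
(31, 5)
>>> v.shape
(31, 13)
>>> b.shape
(13,)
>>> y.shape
(13,)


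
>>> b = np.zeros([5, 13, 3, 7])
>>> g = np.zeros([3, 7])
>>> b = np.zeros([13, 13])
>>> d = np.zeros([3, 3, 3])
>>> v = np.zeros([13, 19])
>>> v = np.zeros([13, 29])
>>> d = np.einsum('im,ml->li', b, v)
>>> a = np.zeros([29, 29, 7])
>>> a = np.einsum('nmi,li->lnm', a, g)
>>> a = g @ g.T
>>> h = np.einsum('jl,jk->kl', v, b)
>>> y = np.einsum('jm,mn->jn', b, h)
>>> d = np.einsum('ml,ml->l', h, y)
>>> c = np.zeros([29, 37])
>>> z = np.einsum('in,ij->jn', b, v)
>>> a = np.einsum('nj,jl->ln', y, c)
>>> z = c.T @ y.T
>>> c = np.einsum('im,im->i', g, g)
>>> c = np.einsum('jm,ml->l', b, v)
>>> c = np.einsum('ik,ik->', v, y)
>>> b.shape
(13, 13)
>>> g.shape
(3, 7)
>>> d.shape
(29,)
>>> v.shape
(13, 29)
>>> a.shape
(37, 13)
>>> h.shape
(13, 29)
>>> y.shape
(13, 29)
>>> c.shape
()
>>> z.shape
(37, 13)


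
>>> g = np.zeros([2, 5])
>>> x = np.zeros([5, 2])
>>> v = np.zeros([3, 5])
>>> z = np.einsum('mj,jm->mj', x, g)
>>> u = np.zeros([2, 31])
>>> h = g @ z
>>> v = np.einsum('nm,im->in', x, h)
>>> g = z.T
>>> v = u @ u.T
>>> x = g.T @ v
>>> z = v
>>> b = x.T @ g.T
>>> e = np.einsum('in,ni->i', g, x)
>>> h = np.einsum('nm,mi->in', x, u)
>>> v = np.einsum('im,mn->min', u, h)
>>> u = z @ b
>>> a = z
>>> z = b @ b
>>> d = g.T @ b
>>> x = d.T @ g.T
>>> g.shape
(2, 5)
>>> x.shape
(2, 2)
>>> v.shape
(31, 2, 5)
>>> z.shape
(2, 2)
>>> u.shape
(2, 2)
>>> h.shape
(31, 5)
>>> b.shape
(2, 2)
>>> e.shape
(2,)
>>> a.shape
(2, 2)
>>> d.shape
(5, 2)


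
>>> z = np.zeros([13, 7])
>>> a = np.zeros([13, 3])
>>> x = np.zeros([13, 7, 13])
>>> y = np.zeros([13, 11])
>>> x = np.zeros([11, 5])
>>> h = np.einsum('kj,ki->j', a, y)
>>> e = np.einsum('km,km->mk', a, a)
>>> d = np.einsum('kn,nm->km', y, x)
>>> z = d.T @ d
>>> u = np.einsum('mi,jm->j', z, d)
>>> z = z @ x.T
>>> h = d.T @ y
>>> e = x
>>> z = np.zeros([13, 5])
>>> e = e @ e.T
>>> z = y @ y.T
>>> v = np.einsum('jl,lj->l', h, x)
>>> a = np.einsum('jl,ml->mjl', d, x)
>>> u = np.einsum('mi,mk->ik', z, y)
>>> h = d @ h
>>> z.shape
(13, 13)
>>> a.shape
(11, 13, 5)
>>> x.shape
(11, 5)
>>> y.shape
(13, 11)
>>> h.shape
(13, 11)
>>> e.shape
(11, 11)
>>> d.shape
(13, 5)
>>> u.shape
(13, 11)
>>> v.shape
(11,)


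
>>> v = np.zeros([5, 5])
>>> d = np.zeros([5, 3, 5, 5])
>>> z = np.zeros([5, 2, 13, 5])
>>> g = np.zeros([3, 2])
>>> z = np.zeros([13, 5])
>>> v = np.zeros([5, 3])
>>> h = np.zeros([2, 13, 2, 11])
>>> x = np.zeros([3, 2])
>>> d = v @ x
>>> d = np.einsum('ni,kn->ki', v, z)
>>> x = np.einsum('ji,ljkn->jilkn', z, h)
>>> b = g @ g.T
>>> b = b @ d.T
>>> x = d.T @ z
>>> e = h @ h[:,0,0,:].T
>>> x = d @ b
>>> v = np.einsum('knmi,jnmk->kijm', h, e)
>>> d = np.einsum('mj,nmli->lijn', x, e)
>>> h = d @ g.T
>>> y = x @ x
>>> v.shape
(2, 11, 2, 2)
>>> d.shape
(2, 2, 13, 2)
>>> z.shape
(13, 5)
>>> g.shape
(3, 2)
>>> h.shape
(2, 2, 13, 3)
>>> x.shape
(13, 13)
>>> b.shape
(3, 13)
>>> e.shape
(2, 13, 2, 2)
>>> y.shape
(13, 13)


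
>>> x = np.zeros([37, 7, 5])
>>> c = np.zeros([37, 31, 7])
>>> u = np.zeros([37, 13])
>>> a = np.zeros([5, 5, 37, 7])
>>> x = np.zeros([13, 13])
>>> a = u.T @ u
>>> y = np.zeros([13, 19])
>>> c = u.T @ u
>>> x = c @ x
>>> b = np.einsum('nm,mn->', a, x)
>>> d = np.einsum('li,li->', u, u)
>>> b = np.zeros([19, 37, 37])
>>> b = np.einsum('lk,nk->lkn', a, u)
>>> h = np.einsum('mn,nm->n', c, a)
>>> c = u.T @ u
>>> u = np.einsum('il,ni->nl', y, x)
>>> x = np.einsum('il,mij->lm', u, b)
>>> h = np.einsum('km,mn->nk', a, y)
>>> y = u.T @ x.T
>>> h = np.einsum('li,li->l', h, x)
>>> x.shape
(19, 13)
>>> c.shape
(13, 13)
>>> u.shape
(13, 19)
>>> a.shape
(13, 13)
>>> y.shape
(19, 19)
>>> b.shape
(13, 13, 37)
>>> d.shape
()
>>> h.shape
(19,)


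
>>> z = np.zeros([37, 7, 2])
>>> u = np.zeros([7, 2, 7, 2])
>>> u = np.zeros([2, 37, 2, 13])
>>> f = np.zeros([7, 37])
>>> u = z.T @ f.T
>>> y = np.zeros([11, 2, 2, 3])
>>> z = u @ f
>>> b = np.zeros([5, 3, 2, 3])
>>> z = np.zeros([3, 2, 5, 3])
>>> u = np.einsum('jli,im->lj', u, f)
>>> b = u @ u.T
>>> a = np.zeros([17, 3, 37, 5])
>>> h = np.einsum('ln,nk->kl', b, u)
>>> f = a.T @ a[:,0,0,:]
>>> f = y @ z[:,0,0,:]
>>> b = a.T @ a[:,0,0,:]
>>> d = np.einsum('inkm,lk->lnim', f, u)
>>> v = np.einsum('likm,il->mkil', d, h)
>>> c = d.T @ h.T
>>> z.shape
(3, 2, 5, 3)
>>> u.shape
(7, 2)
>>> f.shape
(11, 2, 2, 3)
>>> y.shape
(11, 2, 2, 3)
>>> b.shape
(5, 37, 3, 5)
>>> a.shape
(17, 3, 37, 5)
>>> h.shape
(2, 7)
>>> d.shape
(7, 2, 11, 3)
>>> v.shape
(3, 11, 2, 7)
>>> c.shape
(3, 11, 2, 2)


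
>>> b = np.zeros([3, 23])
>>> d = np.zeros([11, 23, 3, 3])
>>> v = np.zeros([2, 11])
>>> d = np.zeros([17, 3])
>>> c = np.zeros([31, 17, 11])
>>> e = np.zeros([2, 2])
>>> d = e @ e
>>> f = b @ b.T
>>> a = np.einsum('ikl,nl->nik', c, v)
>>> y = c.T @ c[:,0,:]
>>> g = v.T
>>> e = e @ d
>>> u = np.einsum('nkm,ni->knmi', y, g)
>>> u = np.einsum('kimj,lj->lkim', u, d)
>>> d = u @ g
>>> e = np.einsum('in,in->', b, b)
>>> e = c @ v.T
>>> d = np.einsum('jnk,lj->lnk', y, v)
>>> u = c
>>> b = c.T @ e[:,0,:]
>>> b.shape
(11, 17, 2)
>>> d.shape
(2, 17, 11)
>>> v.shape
(2, 11)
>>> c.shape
(31, 17, 11)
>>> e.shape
(31, 17, 2)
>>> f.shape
(3, 3)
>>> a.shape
(2, 31, 17)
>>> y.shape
(11, 17, 11)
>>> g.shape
(11, 2)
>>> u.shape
(31, 17, 11)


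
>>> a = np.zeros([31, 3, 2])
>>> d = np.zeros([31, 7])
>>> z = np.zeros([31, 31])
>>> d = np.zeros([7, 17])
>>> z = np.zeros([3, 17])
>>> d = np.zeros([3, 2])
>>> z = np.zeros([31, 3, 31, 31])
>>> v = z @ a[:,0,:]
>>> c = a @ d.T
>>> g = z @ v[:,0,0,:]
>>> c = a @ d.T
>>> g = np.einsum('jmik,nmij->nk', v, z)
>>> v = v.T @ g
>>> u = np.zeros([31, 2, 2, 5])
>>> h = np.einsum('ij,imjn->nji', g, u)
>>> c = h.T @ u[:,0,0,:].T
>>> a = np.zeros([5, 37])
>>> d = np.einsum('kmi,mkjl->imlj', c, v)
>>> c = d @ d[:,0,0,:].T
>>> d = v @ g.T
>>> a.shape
(5, 37)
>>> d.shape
(2, 31, 3, 31)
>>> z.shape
(31, 3, 31, 31)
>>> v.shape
(2, 31, 3, 2)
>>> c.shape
(31, 2, 2, 31)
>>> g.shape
(31, 2)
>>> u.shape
(31, 2, 2, 5)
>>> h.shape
(5, 2, 31)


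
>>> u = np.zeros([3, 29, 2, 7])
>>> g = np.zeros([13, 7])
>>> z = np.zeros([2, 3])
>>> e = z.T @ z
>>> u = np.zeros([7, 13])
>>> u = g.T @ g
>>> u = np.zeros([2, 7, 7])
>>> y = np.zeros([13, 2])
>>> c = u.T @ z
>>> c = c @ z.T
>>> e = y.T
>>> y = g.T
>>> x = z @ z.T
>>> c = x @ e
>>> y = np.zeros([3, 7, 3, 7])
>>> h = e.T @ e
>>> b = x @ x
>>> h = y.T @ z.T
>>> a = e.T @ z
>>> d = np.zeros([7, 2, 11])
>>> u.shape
(2, 7, 7)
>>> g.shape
(13, 7)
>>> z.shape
(2, 3)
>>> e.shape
(2, 13)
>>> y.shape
(3, 7, 3, 7)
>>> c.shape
(2, 13)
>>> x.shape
(2, 2)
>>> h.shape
(7, 3, 7, 2)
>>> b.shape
(2, 2)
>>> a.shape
(13, 3)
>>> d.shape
(7, 2, 11)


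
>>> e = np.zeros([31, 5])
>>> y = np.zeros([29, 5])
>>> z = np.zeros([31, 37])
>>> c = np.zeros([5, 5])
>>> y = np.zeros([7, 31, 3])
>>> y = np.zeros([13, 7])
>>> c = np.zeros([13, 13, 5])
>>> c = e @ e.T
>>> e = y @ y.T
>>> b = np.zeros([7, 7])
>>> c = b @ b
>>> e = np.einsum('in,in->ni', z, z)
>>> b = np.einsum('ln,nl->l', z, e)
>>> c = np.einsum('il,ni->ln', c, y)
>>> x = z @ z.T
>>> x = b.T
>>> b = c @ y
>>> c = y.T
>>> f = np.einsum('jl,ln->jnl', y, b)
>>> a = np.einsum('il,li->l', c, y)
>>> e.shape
(37, 31)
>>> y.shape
(13, 7)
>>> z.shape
(31, 37)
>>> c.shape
(7, 13)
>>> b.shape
(7, 7)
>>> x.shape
(31,)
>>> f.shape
(13, 7, 7)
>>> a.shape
(13,)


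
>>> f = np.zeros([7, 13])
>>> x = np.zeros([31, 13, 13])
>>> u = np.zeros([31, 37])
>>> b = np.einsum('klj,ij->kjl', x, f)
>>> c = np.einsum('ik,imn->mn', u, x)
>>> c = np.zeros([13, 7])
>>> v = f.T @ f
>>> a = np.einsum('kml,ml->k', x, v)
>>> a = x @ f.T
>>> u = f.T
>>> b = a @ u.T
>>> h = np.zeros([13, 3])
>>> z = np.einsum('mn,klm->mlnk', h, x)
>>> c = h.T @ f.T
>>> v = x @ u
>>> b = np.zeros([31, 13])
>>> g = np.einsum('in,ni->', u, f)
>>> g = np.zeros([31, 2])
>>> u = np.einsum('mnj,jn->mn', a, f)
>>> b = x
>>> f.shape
(7, 13)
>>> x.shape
(31, 13, 13)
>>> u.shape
(31, 13)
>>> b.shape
(31, 13, 13)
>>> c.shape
(3, 7)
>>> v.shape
(31, 13, 7)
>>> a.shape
(31, 13, 7)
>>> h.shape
(13, 3)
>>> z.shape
(13, 13, 3, 31)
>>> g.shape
(31, 2)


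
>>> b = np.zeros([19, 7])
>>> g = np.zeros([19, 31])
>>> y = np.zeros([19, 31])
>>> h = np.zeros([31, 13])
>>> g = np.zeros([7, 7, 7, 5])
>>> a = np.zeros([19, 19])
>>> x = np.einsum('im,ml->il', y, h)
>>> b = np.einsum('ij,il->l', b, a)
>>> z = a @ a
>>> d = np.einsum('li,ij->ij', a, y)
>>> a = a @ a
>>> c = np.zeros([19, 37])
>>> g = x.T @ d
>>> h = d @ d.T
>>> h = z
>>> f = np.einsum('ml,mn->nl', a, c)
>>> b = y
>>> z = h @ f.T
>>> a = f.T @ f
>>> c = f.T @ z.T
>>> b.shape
(19, 31)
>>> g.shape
(13, 31)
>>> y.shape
(19, 31)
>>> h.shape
(19, 19)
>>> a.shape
(19, 19)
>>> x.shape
(19, 13)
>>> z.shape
(19, 37)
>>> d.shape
(19, 31)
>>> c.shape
(19, 19)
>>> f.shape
(37, 19)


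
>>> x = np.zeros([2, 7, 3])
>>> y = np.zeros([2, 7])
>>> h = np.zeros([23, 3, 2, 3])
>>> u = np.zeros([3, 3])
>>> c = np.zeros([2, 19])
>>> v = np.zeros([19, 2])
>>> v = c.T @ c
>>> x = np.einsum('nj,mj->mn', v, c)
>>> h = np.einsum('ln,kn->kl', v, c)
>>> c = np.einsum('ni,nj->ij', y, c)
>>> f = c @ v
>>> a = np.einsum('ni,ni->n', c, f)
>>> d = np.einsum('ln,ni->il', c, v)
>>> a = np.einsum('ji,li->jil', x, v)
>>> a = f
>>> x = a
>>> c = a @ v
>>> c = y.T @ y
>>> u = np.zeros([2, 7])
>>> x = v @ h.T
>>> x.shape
(19, 2)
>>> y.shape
(2, 7)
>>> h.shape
(2, 19)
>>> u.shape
(2, 7)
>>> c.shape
(7, 7)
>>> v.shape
(19, 19)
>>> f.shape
(7, 19)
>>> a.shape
(7, 19)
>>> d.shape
(19, 7)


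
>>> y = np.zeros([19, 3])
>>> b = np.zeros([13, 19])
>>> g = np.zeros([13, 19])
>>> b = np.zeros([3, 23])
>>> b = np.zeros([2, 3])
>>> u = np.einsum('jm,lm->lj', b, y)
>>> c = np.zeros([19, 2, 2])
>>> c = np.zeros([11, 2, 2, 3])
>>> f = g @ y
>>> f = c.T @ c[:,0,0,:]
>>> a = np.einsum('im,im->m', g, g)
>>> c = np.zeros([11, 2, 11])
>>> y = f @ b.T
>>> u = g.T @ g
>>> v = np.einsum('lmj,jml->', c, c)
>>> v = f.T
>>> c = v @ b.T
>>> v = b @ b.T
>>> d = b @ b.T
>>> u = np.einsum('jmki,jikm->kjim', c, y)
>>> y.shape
(3, 2, 2, 2)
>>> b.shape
(2, 3)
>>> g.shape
(13, 19)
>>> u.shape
(2, 3, 2, 2)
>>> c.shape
(3, 2, 2, 2)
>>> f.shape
(3, 2, 2, 3)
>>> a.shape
(19,)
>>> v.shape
(2, 2)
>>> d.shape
(2, 2)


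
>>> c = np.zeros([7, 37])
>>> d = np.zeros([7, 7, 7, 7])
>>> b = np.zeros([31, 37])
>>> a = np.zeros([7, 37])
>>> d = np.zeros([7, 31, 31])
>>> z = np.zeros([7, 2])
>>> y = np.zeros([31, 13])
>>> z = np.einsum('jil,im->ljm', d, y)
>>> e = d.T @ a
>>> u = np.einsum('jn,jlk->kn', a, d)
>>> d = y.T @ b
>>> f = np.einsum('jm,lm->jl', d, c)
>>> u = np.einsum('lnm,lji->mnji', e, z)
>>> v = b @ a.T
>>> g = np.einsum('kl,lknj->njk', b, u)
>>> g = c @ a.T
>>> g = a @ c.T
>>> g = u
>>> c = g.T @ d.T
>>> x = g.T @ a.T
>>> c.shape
(13, 7, 31, 13)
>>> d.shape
(13, 37)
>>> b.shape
(31, 37)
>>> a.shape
(7, 37)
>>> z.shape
(31, 7, 13)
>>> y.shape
(31, 13)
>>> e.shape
(31, 31, 37)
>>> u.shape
(37, 31, 7, 13)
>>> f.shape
(13, 7)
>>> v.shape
(31, 7)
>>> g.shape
(37, 31, 7, 13)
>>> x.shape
(13, 7, 31, 7)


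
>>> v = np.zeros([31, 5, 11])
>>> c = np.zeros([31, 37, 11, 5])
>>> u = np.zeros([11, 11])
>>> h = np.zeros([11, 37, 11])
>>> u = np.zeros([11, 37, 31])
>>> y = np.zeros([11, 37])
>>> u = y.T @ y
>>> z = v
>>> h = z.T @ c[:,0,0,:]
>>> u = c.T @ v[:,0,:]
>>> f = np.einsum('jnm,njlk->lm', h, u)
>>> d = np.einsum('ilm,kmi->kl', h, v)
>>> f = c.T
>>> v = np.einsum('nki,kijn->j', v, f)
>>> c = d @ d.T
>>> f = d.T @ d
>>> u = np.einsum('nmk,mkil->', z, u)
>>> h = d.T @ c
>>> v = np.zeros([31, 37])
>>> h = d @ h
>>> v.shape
(31, 37)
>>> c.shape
(31, 31)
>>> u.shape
()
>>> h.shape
(31, 31)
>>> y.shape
(11, 37)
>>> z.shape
(31, 5, 11)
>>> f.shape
(5, 5)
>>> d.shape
(31, 5)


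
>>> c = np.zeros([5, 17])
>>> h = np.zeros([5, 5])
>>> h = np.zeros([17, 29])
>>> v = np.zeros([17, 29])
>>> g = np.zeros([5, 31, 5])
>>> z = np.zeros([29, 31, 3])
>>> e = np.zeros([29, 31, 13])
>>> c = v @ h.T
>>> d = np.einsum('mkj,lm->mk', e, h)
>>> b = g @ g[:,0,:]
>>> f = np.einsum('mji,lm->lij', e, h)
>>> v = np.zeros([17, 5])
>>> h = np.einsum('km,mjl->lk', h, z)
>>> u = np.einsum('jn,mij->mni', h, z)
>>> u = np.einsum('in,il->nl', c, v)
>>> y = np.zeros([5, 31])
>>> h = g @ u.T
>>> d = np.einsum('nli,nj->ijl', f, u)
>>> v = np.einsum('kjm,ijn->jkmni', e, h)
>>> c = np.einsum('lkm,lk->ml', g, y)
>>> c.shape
(5, 5)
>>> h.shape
(5, 31, 17)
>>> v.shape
(31, 29, 13, 17, 5)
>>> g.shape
(5, 31, 5)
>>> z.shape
(29, 31, 3)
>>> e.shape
(29, 31, 13)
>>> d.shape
(31, 5, 13)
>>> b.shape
(5, 31, 5)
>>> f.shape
(17, 13, 31)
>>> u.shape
(17, 5)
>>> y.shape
(5, 31)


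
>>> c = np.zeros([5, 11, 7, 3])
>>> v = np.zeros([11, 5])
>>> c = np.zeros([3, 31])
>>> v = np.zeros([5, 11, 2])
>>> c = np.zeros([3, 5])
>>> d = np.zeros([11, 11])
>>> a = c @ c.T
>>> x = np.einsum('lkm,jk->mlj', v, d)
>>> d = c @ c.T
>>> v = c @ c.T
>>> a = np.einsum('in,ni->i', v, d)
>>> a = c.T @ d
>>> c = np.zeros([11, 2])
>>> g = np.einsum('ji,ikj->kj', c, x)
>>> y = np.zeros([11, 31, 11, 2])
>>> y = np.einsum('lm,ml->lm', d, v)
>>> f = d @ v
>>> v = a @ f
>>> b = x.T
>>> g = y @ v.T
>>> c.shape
(11, 2)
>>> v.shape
(5, 3)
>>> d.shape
(3, 3)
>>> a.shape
(5, 3)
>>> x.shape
(2, 5, 11)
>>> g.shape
(3, 5)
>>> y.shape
(3, 3)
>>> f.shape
(3, 3)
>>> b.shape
(11, 5, 2)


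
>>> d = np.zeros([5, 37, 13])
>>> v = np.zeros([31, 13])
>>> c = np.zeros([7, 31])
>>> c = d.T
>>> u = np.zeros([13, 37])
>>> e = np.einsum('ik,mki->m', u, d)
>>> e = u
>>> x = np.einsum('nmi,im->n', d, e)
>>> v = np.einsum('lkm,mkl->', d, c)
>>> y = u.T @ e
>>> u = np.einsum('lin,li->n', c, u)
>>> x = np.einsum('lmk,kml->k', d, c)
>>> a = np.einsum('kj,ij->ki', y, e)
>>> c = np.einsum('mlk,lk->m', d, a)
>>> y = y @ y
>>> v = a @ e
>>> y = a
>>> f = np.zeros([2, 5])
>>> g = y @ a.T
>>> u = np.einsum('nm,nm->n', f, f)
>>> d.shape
(5, 37, 13)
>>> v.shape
(37, 37)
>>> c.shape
(5,)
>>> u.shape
(2,)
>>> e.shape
(13, 37)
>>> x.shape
(13,)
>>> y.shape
(37, 13)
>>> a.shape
(37, 13)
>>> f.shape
(2, 5)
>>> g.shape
(37, 37)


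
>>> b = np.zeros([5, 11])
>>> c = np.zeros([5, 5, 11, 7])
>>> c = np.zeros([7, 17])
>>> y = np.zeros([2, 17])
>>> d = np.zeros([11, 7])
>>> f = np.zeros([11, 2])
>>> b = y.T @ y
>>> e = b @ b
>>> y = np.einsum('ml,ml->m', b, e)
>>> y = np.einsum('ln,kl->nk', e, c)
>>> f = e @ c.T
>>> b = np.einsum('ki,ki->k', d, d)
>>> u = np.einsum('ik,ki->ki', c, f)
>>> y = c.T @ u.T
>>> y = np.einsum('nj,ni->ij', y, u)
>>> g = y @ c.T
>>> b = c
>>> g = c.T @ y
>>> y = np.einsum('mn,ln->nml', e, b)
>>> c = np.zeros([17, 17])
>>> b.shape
(7, 17)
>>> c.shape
(17, 17)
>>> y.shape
(17, 17, 7)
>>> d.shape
(11, 7)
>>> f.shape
(17, 7)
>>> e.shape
(17, 17)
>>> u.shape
(17, 7)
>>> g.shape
(17, 17)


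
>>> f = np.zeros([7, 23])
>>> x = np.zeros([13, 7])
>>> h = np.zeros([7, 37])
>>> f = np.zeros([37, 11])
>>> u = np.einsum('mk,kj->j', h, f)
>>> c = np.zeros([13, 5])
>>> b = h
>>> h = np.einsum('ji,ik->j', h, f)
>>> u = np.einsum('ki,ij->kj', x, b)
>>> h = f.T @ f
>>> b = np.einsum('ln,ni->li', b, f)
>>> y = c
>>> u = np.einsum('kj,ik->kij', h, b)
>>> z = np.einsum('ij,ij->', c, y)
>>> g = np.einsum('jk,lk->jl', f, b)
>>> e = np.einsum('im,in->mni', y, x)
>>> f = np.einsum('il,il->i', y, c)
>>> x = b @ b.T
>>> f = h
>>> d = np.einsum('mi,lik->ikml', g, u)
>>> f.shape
(11, 11)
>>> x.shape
(7, 7)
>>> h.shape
(11, 11)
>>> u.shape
(11, 7, 11)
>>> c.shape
(13, 5)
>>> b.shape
(7, 11)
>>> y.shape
(13, 5)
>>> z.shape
()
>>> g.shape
(37, 7)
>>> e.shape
(5, 7, 13)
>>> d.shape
(7, 11, 37, 11)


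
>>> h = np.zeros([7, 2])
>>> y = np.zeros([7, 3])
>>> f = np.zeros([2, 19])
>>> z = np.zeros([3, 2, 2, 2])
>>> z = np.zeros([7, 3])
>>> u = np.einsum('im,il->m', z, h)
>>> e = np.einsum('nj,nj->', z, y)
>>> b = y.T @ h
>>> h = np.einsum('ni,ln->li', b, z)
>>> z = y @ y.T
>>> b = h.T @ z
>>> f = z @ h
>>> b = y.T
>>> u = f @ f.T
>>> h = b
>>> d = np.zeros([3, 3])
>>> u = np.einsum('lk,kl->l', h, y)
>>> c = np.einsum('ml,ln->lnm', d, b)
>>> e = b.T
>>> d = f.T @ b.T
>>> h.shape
(3, 7)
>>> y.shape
(7, 3)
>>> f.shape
(7, 2)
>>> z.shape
(7, 7)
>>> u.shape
(3,)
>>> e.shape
(7, 3)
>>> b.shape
(3, 7)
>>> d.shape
(2, 3)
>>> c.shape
(3, 7, 3)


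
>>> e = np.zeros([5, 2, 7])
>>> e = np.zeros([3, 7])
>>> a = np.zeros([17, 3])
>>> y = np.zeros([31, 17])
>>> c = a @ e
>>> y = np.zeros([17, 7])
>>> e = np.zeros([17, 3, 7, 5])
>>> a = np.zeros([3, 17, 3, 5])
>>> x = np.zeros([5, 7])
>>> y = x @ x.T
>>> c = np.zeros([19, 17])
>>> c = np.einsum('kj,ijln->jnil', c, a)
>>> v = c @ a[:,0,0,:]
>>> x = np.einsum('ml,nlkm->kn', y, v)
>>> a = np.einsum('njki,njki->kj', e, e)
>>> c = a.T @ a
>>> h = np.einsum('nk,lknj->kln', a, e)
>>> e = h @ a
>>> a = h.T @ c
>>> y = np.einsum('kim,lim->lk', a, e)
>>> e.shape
(3, 17, 3)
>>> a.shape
(7, 17, 3)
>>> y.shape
(3, 7)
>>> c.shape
(3, 3)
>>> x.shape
(3, 17)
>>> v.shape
(17, 5, 3, 5)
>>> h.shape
(3, 17, 7)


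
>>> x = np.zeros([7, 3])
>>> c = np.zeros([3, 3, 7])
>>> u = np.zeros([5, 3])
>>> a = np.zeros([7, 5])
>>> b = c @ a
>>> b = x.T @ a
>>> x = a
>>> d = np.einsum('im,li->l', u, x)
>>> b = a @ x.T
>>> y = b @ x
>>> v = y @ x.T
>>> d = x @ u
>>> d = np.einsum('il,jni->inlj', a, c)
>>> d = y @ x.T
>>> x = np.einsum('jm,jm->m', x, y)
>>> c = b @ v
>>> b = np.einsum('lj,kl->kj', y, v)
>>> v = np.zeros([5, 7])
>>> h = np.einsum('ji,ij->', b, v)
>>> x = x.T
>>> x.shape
(5,)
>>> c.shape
(7, 7)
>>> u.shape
(5, 3)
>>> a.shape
(7, 5)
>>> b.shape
(7, 5)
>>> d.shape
(7, 7)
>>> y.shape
(7, 5)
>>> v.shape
(5, 7)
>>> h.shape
()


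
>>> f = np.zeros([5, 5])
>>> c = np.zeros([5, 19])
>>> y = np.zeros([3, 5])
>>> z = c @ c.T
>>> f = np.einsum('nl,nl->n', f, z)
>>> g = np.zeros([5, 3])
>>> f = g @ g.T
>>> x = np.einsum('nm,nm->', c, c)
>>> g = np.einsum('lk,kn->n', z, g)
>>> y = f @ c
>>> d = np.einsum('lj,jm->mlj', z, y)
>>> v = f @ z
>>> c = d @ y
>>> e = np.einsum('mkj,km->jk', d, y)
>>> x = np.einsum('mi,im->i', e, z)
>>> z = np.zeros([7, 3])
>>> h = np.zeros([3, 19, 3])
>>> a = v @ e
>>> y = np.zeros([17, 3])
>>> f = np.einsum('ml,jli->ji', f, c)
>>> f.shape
(19, 19)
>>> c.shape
(19, 5, 19)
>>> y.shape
(17, 3)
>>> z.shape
(7, 3)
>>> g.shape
(3,)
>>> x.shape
(5,)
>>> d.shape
(19, 5, 5)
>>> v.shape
(5, 5)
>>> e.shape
(5, 5)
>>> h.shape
(3, 19, 3)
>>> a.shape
(5, 5)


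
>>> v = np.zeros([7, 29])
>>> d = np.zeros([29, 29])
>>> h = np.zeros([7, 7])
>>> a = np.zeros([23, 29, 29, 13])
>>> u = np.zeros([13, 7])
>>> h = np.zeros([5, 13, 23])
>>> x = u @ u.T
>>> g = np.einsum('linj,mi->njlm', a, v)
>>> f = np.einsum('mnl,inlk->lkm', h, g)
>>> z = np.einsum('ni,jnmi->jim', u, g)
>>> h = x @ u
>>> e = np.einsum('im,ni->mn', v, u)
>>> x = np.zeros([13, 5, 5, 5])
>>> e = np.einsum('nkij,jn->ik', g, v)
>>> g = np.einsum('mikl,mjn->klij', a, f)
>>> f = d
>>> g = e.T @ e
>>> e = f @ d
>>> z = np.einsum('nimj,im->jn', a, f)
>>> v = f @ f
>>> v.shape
(29, 29)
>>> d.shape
(29, 29)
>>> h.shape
(13, 7)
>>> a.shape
(23, 29, 29, 13)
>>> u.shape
(13, 7)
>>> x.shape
(13, 5, 5, 5)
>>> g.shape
(13, 13)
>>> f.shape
(29, 29)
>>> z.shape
(13, 23)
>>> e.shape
(29, 29)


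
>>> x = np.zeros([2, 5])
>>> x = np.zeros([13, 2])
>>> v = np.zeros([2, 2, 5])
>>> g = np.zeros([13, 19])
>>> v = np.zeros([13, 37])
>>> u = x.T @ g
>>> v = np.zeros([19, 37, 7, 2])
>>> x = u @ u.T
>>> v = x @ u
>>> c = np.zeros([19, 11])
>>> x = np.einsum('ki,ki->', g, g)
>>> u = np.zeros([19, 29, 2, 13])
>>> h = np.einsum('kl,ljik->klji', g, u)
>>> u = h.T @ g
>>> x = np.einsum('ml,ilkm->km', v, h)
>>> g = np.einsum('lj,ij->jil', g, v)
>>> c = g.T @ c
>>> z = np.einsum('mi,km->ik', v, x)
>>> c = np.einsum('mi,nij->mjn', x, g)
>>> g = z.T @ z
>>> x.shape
(29, 2)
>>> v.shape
(2, 19)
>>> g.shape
(29, 29)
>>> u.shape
(2, 29, 19, 19)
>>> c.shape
(29, 13, 19)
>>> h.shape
(13, 19, 29, 2)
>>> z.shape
(19, 29)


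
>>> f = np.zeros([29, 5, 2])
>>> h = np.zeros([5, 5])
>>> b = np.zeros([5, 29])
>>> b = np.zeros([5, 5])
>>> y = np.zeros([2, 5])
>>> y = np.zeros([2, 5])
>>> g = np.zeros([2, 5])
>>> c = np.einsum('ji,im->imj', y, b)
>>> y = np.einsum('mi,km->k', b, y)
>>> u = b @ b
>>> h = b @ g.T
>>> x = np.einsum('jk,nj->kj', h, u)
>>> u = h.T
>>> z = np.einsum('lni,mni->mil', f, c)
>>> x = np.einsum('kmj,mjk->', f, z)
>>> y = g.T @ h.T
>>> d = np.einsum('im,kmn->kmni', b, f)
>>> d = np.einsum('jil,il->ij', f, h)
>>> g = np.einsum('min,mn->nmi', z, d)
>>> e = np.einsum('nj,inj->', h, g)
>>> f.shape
(29, 5, 2)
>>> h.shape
(5, 2)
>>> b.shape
(5, 5)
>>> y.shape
(5, 5)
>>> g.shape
(29, 5, 2)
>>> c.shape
(5, 5, 2)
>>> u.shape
(2, 5)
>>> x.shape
()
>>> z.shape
(5, 2, 29)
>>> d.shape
(5, 29)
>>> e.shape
()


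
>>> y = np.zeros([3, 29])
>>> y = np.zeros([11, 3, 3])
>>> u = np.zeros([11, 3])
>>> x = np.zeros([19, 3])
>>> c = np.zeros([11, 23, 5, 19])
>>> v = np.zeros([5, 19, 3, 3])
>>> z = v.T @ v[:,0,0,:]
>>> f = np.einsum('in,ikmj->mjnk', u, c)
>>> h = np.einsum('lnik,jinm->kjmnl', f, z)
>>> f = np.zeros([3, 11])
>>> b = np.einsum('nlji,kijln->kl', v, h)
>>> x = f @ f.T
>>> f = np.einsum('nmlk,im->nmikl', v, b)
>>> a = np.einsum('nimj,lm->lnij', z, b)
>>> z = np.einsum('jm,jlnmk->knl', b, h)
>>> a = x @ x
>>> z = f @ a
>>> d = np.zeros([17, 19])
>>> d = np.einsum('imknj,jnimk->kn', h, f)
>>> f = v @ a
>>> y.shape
(11, 3, 3)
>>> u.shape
(11, 3)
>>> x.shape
(3, 3)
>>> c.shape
(11, 23, 5, 19)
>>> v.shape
(5, 19, 3, 3)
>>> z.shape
(5, 19, 23, 3, 3)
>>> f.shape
(5, 19, 3, 3)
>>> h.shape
(23, 3, 3, 19, 5)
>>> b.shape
(23, 19)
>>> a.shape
(3, 3)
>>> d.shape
(3, 19)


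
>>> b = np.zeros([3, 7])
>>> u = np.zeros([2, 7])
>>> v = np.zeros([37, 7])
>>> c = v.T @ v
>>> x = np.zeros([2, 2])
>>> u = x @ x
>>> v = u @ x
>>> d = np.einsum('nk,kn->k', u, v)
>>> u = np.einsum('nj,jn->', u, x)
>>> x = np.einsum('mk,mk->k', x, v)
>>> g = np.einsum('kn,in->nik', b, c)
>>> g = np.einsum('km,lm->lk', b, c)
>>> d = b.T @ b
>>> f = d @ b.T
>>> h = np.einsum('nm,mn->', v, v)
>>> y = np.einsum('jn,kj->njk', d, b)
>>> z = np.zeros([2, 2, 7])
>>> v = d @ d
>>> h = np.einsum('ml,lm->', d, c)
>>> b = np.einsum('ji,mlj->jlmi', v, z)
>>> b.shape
(7, 2, 2, 7)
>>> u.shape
()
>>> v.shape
(7, 7)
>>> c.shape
(7, 7)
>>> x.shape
(2,)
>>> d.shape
(7, 7)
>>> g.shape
(7, 3)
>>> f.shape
(7, 3)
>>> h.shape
()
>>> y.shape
(7, 7, 3)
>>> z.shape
(2, 2, 7)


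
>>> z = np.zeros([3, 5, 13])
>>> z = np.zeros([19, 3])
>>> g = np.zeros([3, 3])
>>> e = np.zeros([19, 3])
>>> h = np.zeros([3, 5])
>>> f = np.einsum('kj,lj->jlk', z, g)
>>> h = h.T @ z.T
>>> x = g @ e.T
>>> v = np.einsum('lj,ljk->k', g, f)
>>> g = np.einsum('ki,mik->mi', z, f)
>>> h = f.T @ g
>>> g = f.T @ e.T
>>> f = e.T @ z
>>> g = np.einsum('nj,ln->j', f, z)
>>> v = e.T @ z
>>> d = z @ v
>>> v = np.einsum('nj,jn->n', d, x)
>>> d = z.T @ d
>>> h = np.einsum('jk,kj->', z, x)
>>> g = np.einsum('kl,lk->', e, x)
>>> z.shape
(19, 3)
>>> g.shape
()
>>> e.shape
(19, 3)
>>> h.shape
()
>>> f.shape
(3, 3)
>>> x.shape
(3, 19)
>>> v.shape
(19,)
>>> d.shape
(3, 3)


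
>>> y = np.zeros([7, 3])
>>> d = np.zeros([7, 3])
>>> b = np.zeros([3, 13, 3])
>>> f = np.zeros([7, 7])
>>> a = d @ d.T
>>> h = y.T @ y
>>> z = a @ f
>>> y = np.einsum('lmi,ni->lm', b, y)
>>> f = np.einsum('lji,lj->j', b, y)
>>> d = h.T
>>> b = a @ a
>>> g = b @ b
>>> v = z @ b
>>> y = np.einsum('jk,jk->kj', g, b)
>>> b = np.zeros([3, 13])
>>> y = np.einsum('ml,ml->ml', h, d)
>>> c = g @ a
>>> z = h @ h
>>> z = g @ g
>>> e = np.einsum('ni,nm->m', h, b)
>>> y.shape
(3, 3)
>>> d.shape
(3, 3)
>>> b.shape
(3, 13)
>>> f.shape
(13,)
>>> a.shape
(7, 7)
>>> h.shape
(3, 3)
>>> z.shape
(7, 7)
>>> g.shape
(7, 7)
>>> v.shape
(7, 7)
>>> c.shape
(7, 7)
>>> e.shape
(13,)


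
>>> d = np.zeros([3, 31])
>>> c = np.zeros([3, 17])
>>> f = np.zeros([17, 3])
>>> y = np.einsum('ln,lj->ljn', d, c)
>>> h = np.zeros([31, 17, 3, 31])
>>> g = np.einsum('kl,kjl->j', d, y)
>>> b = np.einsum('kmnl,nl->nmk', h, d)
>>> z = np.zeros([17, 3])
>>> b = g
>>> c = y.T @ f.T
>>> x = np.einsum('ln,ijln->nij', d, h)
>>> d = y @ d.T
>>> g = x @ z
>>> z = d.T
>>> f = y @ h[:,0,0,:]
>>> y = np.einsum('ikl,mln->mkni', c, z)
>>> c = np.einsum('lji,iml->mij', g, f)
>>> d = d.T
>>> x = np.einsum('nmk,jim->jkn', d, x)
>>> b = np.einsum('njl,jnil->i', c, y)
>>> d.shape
(3, 17, 3)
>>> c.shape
(17, 3, 31)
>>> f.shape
(3, 17, 31)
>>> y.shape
(3, 17, 3, 31)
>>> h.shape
(31, 17, 3, 31)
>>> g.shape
(31, 31, 3)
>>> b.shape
(3,)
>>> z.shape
(3, 17, 3)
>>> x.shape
(31, 3, 3)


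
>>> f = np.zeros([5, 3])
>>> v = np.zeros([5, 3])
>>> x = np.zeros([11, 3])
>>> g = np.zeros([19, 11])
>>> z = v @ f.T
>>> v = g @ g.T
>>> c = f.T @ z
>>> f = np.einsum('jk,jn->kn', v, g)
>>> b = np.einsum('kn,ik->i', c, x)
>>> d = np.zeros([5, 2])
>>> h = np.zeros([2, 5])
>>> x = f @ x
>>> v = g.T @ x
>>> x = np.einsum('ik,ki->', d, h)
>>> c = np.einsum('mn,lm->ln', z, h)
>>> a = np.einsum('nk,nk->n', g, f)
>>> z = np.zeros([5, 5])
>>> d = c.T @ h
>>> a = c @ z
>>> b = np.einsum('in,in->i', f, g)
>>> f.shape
(19, 11)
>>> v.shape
(11, 3)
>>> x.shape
()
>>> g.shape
(19, 11)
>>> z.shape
(5, 5)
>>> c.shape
(2, 5)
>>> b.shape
(19,)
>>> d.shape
(5, 5)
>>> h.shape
(2, 5)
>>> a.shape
(2, 5)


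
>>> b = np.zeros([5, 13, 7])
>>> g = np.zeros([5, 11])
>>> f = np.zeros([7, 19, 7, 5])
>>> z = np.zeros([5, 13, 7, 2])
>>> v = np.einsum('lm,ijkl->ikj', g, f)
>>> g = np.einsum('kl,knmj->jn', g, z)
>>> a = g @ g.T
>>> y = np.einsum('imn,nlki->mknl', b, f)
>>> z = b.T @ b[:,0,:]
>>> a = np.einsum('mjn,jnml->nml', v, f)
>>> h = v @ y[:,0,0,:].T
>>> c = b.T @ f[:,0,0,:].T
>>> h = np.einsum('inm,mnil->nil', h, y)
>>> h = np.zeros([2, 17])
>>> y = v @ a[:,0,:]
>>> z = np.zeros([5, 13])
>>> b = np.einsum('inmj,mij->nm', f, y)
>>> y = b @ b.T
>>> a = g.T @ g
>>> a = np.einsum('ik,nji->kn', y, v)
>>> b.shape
(19, 7)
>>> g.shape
(2, 13)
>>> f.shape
(7, 19, 7, 5)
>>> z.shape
(5, 13)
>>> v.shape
(7, 7, 19)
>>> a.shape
(19, 7)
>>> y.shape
(19, 19)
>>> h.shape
(2, 17)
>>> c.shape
(7, 13, 7)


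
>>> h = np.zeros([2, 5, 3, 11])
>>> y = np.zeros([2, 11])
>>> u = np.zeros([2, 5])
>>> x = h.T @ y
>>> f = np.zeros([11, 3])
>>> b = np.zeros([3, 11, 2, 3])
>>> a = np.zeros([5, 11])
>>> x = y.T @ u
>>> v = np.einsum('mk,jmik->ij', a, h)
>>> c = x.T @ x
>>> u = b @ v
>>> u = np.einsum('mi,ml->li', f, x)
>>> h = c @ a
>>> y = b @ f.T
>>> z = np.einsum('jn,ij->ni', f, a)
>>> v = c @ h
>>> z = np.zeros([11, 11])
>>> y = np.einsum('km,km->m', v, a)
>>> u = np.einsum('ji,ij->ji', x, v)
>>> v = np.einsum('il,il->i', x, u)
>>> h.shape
(5, 11)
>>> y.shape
(11,)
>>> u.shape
(11, 5)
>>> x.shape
(11, 5)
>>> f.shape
(11, 3)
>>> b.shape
(3, 11, 2, 3)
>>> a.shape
(5, 11)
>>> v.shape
(11,)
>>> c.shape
(5, 5)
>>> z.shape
(11, 11)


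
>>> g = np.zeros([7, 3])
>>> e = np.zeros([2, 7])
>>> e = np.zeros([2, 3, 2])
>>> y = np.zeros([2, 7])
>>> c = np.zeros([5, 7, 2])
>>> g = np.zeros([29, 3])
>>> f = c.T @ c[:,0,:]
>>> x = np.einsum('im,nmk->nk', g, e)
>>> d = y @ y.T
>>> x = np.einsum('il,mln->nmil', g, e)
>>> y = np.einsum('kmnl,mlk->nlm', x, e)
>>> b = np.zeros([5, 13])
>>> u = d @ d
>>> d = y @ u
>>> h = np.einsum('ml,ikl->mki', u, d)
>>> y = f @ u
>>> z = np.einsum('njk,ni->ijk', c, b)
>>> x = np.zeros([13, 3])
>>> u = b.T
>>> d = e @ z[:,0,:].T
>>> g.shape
(29, 3)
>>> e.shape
(2, 3, 2)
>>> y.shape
(2, 7, 2)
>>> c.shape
(5, 7, 2)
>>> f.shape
(2, 7, 2)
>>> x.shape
(13, 3)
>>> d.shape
(2, 3, 13)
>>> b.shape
(5, 13)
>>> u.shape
(13, 5)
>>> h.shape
(2, 3, 29)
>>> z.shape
(13, 7, 2)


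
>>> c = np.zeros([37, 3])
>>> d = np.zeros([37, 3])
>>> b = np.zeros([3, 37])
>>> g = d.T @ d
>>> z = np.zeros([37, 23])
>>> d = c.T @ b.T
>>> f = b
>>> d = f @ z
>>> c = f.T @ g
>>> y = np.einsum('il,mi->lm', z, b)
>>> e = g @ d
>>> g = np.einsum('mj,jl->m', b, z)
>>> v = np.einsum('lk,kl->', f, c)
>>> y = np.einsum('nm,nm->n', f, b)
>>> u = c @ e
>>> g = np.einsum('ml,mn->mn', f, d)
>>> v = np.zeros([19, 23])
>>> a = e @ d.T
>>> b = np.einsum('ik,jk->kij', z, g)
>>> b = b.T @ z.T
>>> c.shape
(37, 3)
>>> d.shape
(3, 23)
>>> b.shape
(3, 37, 37)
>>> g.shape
(3, 23)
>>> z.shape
(37, 23)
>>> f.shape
(3, 37)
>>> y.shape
(3,)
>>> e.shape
(3, 23)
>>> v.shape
(19, 23)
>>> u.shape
(37, 23)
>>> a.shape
(3, 3)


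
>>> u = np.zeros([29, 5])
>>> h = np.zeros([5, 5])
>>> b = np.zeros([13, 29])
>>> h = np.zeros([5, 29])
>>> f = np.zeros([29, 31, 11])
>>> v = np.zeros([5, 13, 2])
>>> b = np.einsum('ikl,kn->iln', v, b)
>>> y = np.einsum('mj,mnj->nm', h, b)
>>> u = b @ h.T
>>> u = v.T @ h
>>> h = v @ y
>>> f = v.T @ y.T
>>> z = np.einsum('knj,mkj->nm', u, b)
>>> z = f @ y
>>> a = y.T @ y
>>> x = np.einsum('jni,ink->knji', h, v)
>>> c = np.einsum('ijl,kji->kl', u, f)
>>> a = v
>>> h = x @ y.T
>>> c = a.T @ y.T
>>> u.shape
(2, 13, 29)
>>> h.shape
(2, 13, 5, 2)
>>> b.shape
(5, 2, 29)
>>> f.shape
(2, 13, 2)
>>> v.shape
(5, 13, 2)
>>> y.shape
(2, 5)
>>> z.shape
(2, 13, 5)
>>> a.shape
(5, 13, 2)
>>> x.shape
(2, 13, 5, 5)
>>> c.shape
(2, 13, 2)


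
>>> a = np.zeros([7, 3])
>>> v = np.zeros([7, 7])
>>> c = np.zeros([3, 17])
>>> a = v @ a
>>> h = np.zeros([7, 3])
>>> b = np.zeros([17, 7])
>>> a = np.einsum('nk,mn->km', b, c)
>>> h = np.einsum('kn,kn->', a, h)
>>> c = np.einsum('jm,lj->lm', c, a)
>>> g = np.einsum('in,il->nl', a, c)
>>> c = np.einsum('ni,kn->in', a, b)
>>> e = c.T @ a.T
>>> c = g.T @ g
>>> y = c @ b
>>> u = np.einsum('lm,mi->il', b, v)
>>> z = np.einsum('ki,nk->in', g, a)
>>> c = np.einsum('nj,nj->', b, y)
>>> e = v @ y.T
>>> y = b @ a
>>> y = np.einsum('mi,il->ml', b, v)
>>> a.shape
(7, 3)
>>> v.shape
(7, 7)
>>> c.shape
()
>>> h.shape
()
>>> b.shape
(17, 7)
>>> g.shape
(3, 17)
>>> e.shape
(7, 17)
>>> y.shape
(17, 7)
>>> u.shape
(7, 17)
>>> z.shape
(17, 7)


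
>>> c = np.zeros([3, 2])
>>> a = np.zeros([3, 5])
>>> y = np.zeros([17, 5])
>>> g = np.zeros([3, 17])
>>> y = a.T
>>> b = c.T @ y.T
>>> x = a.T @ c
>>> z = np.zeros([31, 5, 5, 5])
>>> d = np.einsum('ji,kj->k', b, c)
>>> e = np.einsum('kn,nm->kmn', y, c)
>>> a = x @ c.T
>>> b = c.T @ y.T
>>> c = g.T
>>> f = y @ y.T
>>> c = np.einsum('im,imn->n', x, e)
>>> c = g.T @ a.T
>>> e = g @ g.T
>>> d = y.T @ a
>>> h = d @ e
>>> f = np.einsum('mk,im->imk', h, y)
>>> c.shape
(17, 5)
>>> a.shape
(5, 3)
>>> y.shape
(5, 3)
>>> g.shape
(3, 17)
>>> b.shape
(2, 5)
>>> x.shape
(5, 2)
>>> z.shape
(31, 5, 5, 5)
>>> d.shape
(3, 3)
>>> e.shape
(3, 3)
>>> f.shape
(5, 3, 3)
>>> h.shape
(3, 3)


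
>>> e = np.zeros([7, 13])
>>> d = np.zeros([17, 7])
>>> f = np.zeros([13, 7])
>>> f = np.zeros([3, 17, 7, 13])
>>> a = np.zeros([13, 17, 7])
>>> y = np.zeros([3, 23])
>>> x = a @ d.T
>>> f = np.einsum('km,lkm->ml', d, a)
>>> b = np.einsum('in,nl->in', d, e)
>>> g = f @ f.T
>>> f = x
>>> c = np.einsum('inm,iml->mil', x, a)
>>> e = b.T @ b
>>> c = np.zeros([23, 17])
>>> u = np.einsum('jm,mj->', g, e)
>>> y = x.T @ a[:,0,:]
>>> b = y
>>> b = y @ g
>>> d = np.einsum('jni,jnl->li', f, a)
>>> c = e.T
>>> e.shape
(7, 7)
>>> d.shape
(7, 17)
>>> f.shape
(13, 17, 17)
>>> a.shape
(13, 17, 7)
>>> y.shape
(17, 17, 7)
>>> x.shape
(13, 17, 17)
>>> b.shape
(17, 17, 7)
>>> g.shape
(7, 7)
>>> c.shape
(7, 7)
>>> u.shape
()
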